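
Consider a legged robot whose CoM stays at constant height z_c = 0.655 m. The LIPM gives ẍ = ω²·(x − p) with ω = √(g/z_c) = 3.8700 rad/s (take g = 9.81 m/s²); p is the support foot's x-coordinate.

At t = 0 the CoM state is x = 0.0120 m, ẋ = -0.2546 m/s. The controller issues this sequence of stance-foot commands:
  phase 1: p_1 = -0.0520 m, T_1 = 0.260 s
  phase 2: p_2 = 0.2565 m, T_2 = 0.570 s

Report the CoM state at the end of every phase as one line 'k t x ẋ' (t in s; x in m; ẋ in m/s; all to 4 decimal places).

phase 1: p=-0.0520, T=0.260, ωT=1.006200, cosh=1.550397, sinh=1.184791; start (x,ẋ)=(0.012000, -0.254600) → end (x,ẋ)=(-0.030720, -0.101282)
phase 2: p=0.2565, T=0.570, ωT=2.205900, cosh=4.594285, sinh=4.484134; start (x,ẋ)=(-0.030720, -0.101282) → end (x,ẋ)=(-1.180424, -5.449614)

1 0.2600 -0.0307 -0.1013
2 0.8300 -1.1804 -5.4496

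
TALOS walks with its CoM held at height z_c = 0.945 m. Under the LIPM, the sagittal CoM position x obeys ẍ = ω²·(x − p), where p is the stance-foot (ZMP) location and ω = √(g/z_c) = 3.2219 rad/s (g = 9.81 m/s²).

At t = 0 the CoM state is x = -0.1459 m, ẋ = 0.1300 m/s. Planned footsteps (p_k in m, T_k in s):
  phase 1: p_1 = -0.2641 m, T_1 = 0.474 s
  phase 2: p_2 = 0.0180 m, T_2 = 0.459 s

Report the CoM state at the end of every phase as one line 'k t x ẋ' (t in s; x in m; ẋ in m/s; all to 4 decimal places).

1 0.4740 0.1094 1.1490
2 0.9330 0.9708 3.2645

phase 1: p=-0.2641, T=0.474, ωT=1.527181, cosh=2.411161, sinh=2.194014; start (x,ẋ)=(-0.145900, 0.130000) → end (x,ẋ)=(0.109425, 1.148994)
phase 2: p=0.0180, T=0.459, ωT=1.478852, cosh=2.307903, sinh=2.080003; start (x,ẋ)=(0.109425, 1.148994) → end (x,ẋ)=(0.970771, 3.264458)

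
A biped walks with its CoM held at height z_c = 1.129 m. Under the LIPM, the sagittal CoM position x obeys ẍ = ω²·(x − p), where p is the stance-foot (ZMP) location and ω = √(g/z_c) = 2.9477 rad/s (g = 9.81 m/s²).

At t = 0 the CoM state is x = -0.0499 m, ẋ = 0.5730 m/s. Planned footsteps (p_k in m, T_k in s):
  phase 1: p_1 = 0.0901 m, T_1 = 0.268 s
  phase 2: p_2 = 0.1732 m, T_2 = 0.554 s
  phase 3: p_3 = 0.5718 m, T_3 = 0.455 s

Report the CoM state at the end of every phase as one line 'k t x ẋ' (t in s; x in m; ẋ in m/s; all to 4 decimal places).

phase 1: p=0.0901, T=0.268, ωT=0.789984, cosh=1.328606, sinh=0.874754; start (x,ẋ)=(-0.049900, 0.573000) → end (x,ẋ)=(0.074138, 0.400300)
phase 2: p=0.1732, T=0.554, ωT=1.633026, cosh=2.657340, sinh=2.462002; start (x,ẋ)=(0.074138, 0.400300) → end (x,ẋ)=(0.244299, 0.344812)
phase 3: p=0.5718, T=0.455, ωT=1.341204, cosh=2.042587, sinh=1.781056; start (x,ẋ)=(0.244299, 0.344812) → end (x,ẋ)=(0.111193, -1.015079)

1 0.2680 0.0741 0.4003
2 0.8220 0.2443 0.3448
3 1.2770 0.1112 -1.0151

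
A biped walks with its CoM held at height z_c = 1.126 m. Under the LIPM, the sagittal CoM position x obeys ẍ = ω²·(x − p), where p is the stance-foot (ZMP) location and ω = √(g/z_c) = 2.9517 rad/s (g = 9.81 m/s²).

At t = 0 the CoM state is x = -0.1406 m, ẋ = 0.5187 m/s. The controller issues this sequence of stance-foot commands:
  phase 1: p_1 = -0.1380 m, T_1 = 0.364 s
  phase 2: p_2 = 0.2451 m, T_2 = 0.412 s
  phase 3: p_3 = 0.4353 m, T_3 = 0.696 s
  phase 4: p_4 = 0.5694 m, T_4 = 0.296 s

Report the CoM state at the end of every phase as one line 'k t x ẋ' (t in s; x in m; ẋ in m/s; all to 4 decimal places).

phase 1: p=-0.1380, T=0.364, ωT=1.074419, cosh=1.634893, sinh=1.293397; start (x,ẋ)=(-0.140600, 0.518700) → end (x,ẋ)=(0.085037, 0.838093)
phase 2: p=0.2451, T=0.412, ωT=1.216100, cosh=1.835194, sinh=1.538811; start (x,ẋ)=(0.085037, 0.838093) → end (x,ẋ)=(0.388277, 0.811040)
phase 3: p=0.4353, T=0.696, ωT=2.054383, cosh=3.965098, sinh=3.836926; start (x,ẋ)=(0.388277, 0.811040) → end (x,ẋ)=(1.303122, 2.683292)
phase 4: p=0.5694, T=0.296, ωT=0.873703, cosh=1.406585, sinh=0.989182; start (x,ẋ)=(1.303122, 2.683292) → end (x,ẋ)=(2.500674, 5.916575)

1 0.3640 0.0850 0.8381
2 0.7760 0.3883 0.8110
3 1.4720 1.3031 2.6833
4 1.7680 2.5007 5.9166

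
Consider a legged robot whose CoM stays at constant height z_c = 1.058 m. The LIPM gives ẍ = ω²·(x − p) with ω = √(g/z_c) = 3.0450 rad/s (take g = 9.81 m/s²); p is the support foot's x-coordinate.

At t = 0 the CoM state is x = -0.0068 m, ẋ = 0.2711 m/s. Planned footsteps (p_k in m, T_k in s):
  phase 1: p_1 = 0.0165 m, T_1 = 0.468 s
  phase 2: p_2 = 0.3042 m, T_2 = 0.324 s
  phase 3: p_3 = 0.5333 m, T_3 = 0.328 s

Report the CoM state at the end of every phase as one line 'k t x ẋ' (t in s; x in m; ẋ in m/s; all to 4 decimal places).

phase 1: p=0.0165, T=0.468, ωT=1.425060, cosh=2.199301, sinh=1.958807; start (x,ẋ)=(-0.006800, 0.271100) → end (x,ẋ)=(0.139651, 0.457256)
phase 2: p=0.3042, T=0.324, ωT=0.986580, cosh=1.527448, sinh=1.154598; start (x,ẋ)=(0.139651, 0.457256) → end (x,ẋ)=(0.226242, 0.119922)
phase 3: p=0.5333, T=0.328, ωT=0.998760, cosh=1.541625, sinh=1.173289; start (x,ẋ)=(0.226242, 0.119922) → end (x,ẋ)=(0.106140, -0.912141)

1 0.4680 0.1397 0.4573
2 0.7920 0.2262 0.1199
3 1.1200 0.1061 -0.9121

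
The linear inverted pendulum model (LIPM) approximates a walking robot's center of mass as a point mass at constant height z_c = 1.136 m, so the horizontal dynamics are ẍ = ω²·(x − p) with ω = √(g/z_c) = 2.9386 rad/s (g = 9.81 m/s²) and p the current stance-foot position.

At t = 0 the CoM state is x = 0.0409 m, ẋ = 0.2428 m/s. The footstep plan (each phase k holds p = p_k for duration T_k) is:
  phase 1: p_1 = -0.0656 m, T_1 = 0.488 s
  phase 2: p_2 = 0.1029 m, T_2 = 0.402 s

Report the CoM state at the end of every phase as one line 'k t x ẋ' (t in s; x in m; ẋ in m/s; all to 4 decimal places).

phase 1: p=-0.0656, T=0.488, ωT=1.434037, cosh=2.216973, sinh=1.978629; start (x,ẋ)=(0.040900, 0.242800) → end (x,ẋ)=(0.333991, 1.157514)
phase 2: p=0.1029, T=0.402, ωT=1.181317, cosh=1.782769, sinh=1.475895; start (x,ẋ)=(0.333991, 1.157514) → end (x,ẋ)=(1.096236, 3.065836)

1 0.4880 0.3340 1.1575
2 0.8900 1.0962 3.0658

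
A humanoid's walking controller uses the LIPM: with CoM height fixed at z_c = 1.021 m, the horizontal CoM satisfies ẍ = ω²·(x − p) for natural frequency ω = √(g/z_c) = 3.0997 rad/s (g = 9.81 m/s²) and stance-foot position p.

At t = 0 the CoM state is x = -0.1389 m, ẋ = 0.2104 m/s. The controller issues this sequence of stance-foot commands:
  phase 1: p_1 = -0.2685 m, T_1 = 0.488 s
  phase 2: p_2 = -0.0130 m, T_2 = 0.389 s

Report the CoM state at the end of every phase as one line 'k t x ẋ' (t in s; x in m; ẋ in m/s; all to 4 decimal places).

1 0.4880 0.1865 1.3681
2 0.8770 1.0207 3.4288

phase 1: p=-0.2685, T=0.488, ωT=1.512654, cosh=2.379542, sinh=2.159217; start (x,ẋ)=(-0.138900, 0.210400) → end (x,ẋ)=(0.186451, 1.368059)
phase 2: p=-0.0130, T=0.389, ωT=1.205783, cosh=1.819416, sinh=1.519958; start (x,ẋ)=(0.186451, 1.368059) → end (x,ẋ)=(1.020721, 3.428763)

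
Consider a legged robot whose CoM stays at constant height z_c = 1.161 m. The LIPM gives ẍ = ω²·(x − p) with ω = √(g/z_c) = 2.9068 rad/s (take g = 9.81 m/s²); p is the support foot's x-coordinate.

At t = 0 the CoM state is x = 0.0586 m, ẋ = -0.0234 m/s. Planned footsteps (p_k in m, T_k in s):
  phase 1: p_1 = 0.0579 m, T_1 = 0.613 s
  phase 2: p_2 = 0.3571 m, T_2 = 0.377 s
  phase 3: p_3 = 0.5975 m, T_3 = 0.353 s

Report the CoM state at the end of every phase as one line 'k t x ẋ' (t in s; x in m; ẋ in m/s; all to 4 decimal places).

1 0.6130 0.0368 -0.0656
2 0.9900 -0.2055 -1.3462
3 1.3430 -1.2298 -4.9576

phase 1: p=0.0579, T=0.613, ωT=1.781868, cosh=3.054635, sinh=2.886311; start (x,ẋ)=(0.058600, -0.023400) → end (x,ẋ)=(0.036803, -0.065606)
phase 2: p=0.3571, T=0.377, ωT=1.095864, cosh=1.663008, sinh=1.328757; start (x,ẋ)=(0.036803, -0.065606) → end (x,ẋ)=(-0.205546, -1.346227)
phase 3: p=0.5975, T=0.353, ωT=1.026100, cosh=1.574283, sinh=1.215881; start (x,ẋ)=(-0.205546, -1.346227) → end (x,ẋ)=(-1.229833, -4.957566)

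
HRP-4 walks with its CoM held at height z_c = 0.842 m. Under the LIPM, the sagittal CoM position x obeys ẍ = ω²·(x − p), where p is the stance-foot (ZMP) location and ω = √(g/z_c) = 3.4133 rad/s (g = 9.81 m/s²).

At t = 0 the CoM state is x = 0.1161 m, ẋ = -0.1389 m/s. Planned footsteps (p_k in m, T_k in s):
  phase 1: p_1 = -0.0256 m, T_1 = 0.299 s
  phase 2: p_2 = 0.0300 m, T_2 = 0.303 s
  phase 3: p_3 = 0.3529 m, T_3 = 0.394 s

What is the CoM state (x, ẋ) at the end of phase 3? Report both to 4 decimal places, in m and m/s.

x = 0.9044, ẋ = 2.1663

phase 1: p=-0.0256, T=0.299, ωT=1.020577, cosh=1.567591, sinh=1.207204; start (x,ẋ)=(0.116100, -0.138900) → end (x,ẋ)=(0.147402, 0.366143)
phase 2: p=0.0300, T=0.303, ωT=1.034230, cosh=1.584220, sinh=1.228720; start (x,ẋ)=(0.147402, 0.366143) → end (x,ẋ)=(0.347795, 1.072434)
phase 3: p=0.3529, T=0.394, ωT=1.344840, cosh=2.049077, sinh=1.788496; start (x,ẋ)=(0.347795, 1.072434) → end (x,ẋ)=(0.904371, 2.166334)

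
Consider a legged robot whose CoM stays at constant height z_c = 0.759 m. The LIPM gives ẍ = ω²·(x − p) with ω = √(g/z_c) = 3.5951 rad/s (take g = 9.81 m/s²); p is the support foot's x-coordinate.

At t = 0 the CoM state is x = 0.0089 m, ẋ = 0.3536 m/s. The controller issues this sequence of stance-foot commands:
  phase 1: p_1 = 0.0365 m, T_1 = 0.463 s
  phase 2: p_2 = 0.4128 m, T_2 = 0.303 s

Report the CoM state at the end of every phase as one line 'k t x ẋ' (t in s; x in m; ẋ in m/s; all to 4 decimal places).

1 0.4630 0.2115 0.7148
2 0.7660 0.3418 0.2287

phase 1: p=0.0365, T=0.463, ωT=1.664531, cosh=2.736238, sinh=2.546959; start (x,ẋ)=(0.008900, 0.353600) → end (x,ẋ)=(0.211489, 0.714812)
phase 2: p=0.4128, T=0.303, ωT=1.089315, cosh=1.654343, sinh=1.317896; start (x,ẋ)=(0.211489, 0.714812) → end (x,ẋ)=(0.341799, 0.228738)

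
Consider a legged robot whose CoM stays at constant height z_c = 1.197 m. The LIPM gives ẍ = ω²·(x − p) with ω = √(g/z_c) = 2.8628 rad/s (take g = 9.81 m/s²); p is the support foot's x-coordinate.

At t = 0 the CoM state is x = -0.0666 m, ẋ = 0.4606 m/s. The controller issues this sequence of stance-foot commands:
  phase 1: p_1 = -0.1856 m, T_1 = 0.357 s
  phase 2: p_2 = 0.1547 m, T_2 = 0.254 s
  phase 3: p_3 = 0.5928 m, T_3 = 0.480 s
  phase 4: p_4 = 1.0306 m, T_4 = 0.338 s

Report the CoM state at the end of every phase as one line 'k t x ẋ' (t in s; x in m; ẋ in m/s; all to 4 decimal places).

1 0.3570 0.1957 1.1349
2 0.6110 0.5214 1.5415
3 1.0910 1.4385 2.8630
4 1.4290 2.7708 5.6260

phase 1: p=-0.1856, T=0.357, ωT=1.022020, cosh=1.569334, sinh=1.209467; start (x,ẋ)=(-0.066600, 0.460600) → end (x,ẋ)=(0.195744, 1.134868)
phase 2: p=0.1547, T=0.254, ωT=0.727151, cosh=1.276231, sinh=0.792947; start (x,ẋ)=(0.195744, 1.134868) → end (x,ẋ)=(0.521420, 1.541525)
phase 3: p=0.5928, T=0.480, ωT=1.374144, cosh=2.102374, sinh=1.849318; start (x,ẋ)=(0.521420, 1.541525) → end (x,ẋ)=(1.438531, 2.862962)
phase 4: p=1.0306, T=0.338, ωT=0.967626, cosh=1.505837, sinh=1.125853; start (x,ẋ)=(1.438531, 2.862962) → end (x,ẋ)=(2.770795, 5.625955)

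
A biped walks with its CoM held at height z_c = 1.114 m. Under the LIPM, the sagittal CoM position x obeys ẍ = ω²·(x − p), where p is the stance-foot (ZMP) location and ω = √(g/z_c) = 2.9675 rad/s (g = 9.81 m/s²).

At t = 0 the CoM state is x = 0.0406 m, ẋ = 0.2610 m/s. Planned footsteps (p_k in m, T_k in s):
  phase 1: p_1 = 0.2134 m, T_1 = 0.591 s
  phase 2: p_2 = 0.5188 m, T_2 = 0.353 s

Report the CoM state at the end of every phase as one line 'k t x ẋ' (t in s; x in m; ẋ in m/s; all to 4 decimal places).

phase 1: p=0.2134, T=0.591, ωT=1.753792, cosh=2.974792, sinh=2.801676; start (x,ẋ)=(0.040600, 0.261000) → end (x,ẋ)=(-0.054229, -0.660234)
phase 2: p=0.5188, T=0.353, ωT=1.047527, cosh=1.600699, sinh=1.249895; start (x,ẋ)=(-0.054229, -0.660234) → end (x,ẋ)=(-0.676534, -3.182236)

1 0.5910 -0.0542 -0.6602
2 0.9440 -0.6765 -3.1822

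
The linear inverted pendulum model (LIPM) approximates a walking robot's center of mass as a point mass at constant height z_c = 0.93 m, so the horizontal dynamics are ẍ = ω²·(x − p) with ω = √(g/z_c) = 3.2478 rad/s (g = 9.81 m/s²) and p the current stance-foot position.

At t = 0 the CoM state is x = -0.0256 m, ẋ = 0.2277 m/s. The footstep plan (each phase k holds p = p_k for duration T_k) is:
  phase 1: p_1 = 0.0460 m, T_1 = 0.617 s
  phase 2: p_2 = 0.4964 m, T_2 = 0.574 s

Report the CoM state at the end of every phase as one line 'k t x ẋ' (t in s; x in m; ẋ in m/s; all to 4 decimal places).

1 0.6170 0.0309 0.0131
2 1.1910 -1.0284 -4.7160

phase 1: p=0.0460, T=0.617, ωT=2.003893, cosh=3.776342, sinh=3.641533; start (x,ẋ)=(-0.025600, 0.227700) → end (x,ẋ)=(0.030918, 0.013062)
phase 2: p=0.4964, T=0.574, ωT=1.864237, cosh=3.303014, sinh=3.147999; start (x,ẋ)=(0.030918, 0.013062) → end (x,ẋ)=(-1.028432, -4.715976)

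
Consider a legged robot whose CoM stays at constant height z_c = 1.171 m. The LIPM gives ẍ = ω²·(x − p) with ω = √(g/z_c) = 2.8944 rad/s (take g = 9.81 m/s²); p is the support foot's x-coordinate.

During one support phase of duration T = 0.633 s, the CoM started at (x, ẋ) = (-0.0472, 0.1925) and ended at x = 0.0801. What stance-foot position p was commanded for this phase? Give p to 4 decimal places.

p = -0.0131

ωT = 2.8944·0.633 = 1.832155; cosh(ωT) = 3.203702, sinh(ωT) = 3.043634
x(T) = p + (x₀−p)·cosh(ωT) + (ẋ₀/ω)·sinh(ωT) ⇒ p·(1 − cosh) = x(T) − x₀·cosh − (ẋ₀/ω)·sinh
numerator   = 0.0801 − (-0.0472)·3.203702 − (0.1925/2.8944)·3.043634 = 0.028890
denominator = 1 − 3.203702 = -2.203702
p = 0.028890 / -2.203702 = -0.0131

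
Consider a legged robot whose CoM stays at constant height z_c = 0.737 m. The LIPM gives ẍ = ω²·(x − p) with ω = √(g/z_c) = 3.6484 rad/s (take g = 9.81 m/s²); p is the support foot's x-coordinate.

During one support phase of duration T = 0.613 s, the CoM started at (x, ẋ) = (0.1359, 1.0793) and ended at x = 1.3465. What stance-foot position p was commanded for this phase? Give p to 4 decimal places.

p = 0.1782

ωT = 3.6484·0.613 = 2.236469; cosh(ωT) = 4.733529, sinh(ωT) = 4.626694
x(T) = p + (x₀−p)·cosh(ωT) + (ẋ₀/ω)·sinh(ωT) ⇒ p·(1 − cosh) = x(T) − x₀·cosh − (ẋ₀/ω)·sinh
numerator   = 1.3465 − (0.1359)·4.733529 − (1.0793/3.6484)·4.626694 = -0.665494
denominator = 1 − 4.733529 = -3.733529
p = -0.665494 / -3.733529 = 0.1782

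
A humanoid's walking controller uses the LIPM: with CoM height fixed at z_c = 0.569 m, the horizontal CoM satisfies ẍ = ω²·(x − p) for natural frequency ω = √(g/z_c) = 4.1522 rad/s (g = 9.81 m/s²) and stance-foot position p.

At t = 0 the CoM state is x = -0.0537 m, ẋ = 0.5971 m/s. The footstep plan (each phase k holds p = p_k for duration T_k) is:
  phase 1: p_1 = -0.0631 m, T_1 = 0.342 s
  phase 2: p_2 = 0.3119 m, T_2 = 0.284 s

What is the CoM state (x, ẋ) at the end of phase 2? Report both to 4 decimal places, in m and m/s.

phase 1: p=-0.0631, T=0.342, ωT=1.420052, cosh=2.189519, sinh=1.947818; start (x,ẋ)=(-0.053700, 0.597100) → end (x,ẋ)=(0.237584, 1.383387)
phase 2: p=0.3119, T=0.284, ωT=1.179225, cosh=1.779685, sinh=1.472168; start (x,ẋ)=(0.237584, 1.383387) → end (x,ẋ)=(0.670123, 2.007719)

x = 0.6701, ẋ = 2.0077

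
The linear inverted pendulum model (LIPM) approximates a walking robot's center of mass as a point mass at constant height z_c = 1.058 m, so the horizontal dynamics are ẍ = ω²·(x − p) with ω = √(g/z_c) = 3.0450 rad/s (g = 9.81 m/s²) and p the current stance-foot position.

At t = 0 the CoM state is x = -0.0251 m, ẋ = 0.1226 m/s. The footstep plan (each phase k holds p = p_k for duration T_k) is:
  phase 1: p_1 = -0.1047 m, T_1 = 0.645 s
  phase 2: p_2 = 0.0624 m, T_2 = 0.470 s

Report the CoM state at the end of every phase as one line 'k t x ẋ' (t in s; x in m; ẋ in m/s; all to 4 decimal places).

phase 1: p=-0.1047, T=0.645, ωT=1.964025, cosh=3.634126, sinh=3.493833; start (x,ẋ)=(-0.025100, 0.122600) → end (x,ẋ)=(0.325248, 1.292386)
phase 2: p=0.0624, T=0.470, ωT=1.431150, cosh=2.211271, sinh=1.972237; start (x,ẋ)=(0.325248, 1.292386) → end (x,ẋ)=(1.480702, 4.436337)

1 0.6450 0.3252 1.2924
2 1.1150 1.4807 4.4363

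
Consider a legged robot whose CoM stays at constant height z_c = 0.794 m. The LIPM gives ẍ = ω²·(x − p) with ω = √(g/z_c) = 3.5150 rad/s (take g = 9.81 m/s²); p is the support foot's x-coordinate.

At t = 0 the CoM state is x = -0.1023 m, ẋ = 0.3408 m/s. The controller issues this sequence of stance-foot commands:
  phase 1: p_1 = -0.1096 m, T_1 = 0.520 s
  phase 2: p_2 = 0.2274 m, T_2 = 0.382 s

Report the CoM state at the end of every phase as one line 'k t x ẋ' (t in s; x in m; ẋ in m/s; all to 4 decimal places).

1 0.5200 0.2074 1.1651
2 0.9020 0.7779 2.2577

phase 1: p=-0.1096, T=0.520, ωT=1.827800, cosh=3.190477, sinh=3.029710; start (x,ẋ)=(-0.102300, 0.340800) → end (x,ẋ)=(0.207439, 1.165055)
phase 2: p=0.2274, T=0.382, ωT=1.342730, cosh=2.045308, sinh=1.784176; start (x,ẋ)=(0.207439, 1.165055) → end (x,ẋ)=(0.777943, 2.257712)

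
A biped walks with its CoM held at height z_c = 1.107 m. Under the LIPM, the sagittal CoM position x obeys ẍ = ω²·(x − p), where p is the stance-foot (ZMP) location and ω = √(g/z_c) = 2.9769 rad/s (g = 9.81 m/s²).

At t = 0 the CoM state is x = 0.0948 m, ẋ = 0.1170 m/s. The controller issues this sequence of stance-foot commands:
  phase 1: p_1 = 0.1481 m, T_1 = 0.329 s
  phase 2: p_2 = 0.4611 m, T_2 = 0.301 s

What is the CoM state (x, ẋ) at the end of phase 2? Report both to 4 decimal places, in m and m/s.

x = -0.0389, ẋ = -1.0660

phase 1: p=0.1481, T=0.329, ωT=0.979400, cosh=1.519197, sinh=1.143661; start (x,ẋ)=(0.094800, 0.117000) → end (x,ẋ)=(0.112076, -0.003717)
phase 2: p=0.4611, T=0.301, ωT=0.896047, cosh=1.429040, sinh=1.020860; start (x,ẋ)=(0.112076, -0.003717) → end (x,ẋ)=(-0.038944, -1.065996)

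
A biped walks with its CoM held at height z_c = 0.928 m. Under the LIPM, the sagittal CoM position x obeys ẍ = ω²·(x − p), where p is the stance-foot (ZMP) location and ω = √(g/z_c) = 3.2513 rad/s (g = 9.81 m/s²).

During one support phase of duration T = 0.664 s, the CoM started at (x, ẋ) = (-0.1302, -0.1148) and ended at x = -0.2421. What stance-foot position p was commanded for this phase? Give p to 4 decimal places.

p = -0.1417

ωT = 3.2513·0.664 = 2.158863; cosh(ωT) = 4.388371, sinh(ωT) = 4.272915
x(T) = p + (x₀−p)·cosh(ωT) + (ẋ₀/ω)·sinh(ωT) ⇒ p·(1 − cosh) = x(T) − x₀·cosh − (ẋ₀/ω)·sinh
numerator   = -0.2421 − (-0.1302)·4.388371 − (-0.1148/3.2513)·4.272915 = 0.480138
denominator = 1 − 4.388371 = -3.388371
p = 0.480138 / -3.388371 = -0.1417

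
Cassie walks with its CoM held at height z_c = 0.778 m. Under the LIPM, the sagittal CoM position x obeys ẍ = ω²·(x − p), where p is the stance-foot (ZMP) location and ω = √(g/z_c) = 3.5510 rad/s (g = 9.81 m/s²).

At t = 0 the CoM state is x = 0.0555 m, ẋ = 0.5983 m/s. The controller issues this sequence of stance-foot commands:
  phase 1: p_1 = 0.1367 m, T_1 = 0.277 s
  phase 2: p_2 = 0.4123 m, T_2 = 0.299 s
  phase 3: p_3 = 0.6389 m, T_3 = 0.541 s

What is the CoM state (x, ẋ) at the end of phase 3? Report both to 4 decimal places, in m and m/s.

x = -0.5771, ẋ = -4.1338

phase 1: p=0.1367, T=0.277, ωT=0.983627, cosh=1.524045, sinh=1.150093; start (x,ẋ)=(0.055500, 0.598300) → end (x,ẋ)=(0.206724, 0.580217)
phase 2: p=0.4123, T=0.299, ωT=1.061749, cosh=1.618637, sinh=1.272787; start (x,ẋ)=(0.206724, 0.580217) → end (x,ẋ)=(0.287515, 0.010026)
phase 3: p=0.6389, T=0.541, ωT=1.921091, cosh=3.487426, sinh=3.340979; start (x,ẋ)=(0.287515, 0.010026) → end (x,ẋ)=(-0.577097, -4.133804)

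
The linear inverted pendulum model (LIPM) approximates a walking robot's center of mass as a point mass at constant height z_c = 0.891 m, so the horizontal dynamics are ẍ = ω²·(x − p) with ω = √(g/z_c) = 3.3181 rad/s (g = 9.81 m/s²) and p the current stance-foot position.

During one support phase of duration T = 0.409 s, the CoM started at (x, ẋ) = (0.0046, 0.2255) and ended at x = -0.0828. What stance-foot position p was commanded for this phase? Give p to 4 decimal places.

ωT = 3.3181·0.409 = 1.357103; cosh(ωT) = 2.071164, sinh(ωT) = 1.813758
x(T) = p + (x₀−p)·cosh(ωT) + (ẋ₀/ω)·sinh(ωT) ⇒ p·(1 − cosh) = x(T) − x₀·cosh − (ẋ₀/ω)·sinh
numerator   = -0.0828 − (0.0046)·2.071164 − (0.2255/3.3181)·1.813758 = -0.215591
denominator = 1 − 2.071164 = -1.071164
p = -0.215591 / -1.071164 = 0.2013

p = 0.2013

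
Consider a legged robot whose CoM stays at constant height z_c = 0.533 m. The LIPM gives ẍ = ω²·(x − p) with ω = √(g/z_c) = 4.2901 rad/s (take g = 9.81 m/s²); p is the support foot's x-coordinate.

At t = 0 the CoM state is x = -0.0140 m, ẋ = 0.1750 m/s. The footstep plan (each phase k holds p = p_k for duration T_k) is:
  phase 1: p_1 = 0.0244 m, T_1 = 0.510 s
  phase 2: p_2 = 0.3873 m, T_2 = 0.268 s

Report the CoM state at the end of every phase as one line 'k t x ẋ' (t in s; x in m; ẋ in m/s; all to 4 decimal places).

phase 1: p=0.0244, T=0.510, ωT=2.187951, cosh=4.514535, sinh=4.402389; start (x,ẋ)=(-0.014000, 0.175000) → end (x,ẋ)=(0.030622, 0.064795)
phase 2: p=0.3873, T=0.268, ωT=1.149747, cosh=1.737055, sinh=1.420338; start (x,ẋ)=(0.030622, 0.064795) → end (x,ẋ)=(-0.210817, -2.060825)

1 0.5100 0.0306 0.0648
2 0.7780 -0.2108 -2.0608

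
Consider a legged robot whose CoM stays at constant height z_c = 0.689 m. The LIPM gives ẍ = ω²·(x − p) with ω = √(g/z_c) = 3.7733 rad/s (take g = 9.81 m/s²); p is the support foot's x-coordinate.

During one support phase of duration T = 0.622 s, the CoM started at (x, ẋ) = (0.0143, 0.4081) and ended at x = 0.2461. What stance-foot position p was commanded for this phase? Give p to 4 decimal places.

ωT = 3.7733·0.622 = 2.346993; cosh(ωT) = 5.274870, sinh(ωT) = 5.179213
x(T) = p + (x₀−p)·cosh(ωT) + (ẋ₀/ω)·sinh(ωT) ⇒ p·(1 − cosh) = x(T) − x₀·cosh − (ẋ₀/ω)·sinh
numerator   = 0.2461 − (0.0143)·5.274870 − (0.4081/3.7733)·5.179213 = -0.389487
denominator = 1 − 5.274870 = -4.274870
p = -0.389487 / -4.274870 = 0.0911

p = 0.0911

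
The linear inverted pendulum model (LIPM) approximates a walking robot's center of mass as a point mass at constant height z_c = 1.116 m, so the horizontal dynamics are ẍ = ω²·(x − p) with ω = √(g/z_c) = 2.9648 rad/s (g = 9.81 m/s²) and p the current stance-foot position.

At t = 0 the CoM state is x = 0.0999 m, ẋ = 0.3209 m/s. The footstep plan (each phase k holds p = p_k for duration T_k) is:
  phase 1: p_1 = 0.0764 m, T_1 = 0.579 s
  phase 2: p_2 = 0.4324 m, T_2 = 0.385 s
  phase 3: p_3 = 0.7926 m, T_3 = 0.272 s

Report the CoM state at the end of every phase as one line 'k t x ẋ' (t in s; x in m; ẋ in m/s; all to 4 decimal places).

1 0.5790 0.4354 1.1095
2 0.9640 0.9637 1.9267
3 1.2360 1.6051 3.0427

phase 1: p=0.0764, T=0.579, ωT=1.716619, cosh=2.872676, sinh=2.693004; start (x,ẋ)=(0.099900, 0.320900) → end (x,ẋ)=(0.435390, 1.109471)
phase 2: p=0.4324, T=0.385, ωT=1.141448, cosh=1.725328, sinh=1.405971; start (x,ẋ)=(0.435390, 1.109471) → end (x,ẋ)=(0.963693, 1.926663)
phase 3: p=0.7926, T=0.272, ωT=0.806426, cosh=1.343169, sinh=0.896718; start (x,ẋ)=(0.963693, 1.926663) → end (x,ẋ)=(1.605135, 3.042700)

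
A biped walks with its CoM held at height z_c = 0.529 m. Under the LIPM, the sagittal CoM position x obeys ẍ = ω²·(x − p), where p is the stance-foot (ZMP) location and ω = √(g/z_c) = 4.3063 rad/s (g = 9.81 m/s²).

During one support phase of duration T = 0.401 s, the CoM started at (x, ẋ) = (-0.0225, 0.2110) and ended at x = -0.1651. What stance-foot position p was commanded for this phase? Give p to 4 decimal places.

p = 0.1227

ωT = 4.3063·0.401 = 1.726826; cosh(ωT) = 2.900314, sinh(ωT) = 2.722466
x(T) = p + (x₀−p)·cosh(ωT) + (ẋ₀/ω)·sinh(ωT) ⇒ p·(1 − cosh) = x(T) − x₀·cosh − (ẋ₀/ω)·sinh
numerator   = -0.1651 − (-0.0225)·2.900314 − (0.2110/4.3063)·2.722466 = -0.233238
denominator = 1 − 2.900314 = -1.900314
p = -0.233238 / -1.900314 = 0.1227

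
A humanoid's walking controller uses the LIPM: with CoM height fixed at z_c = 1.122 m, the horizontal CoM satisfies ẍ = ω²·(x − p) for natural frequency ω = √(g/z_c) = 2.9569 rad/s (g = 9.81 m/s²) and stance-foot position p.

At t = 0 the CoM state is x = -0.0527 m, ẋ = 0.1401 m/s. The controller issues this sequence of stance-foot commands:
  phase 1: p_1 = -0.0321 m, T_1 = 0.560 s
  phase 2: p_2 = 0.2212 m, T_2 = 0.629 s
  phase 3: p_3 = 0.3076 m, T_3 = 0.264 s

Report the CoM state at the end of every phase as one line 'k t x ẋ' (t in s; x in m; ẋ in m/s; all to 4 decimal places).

1 0.5600 0.0315 0.2266
2 1.1890 -0.1625 -1.0121
3 1.4530 -0.6084 -2.5352

phase 1: p=-0.0321, T=0.560, ωT=1.655864, cosh=2.714265, sinh=2.523338; start (x,ẋ)=(-0.052700, 0.140100) → end (x,ẋ)=(0.031544, 0.226567)
phase 2: p=0.2212, T=0.629, ωT=1.859890, cosh=3.289360, sinh=3.133671; start (x,ẋ)=(0.031544, 0.226567) → end (x,ẋ)=(-0.162537, -1.012087)
phase 3: p=0.3076, T=0.264, ωT=0.780622, cosh=1.320475, sinh=0.862354; start (x,ẋ)=(-0.162537, -1.012087) → end (x,ẋ)=(-0.608370, -2.535234)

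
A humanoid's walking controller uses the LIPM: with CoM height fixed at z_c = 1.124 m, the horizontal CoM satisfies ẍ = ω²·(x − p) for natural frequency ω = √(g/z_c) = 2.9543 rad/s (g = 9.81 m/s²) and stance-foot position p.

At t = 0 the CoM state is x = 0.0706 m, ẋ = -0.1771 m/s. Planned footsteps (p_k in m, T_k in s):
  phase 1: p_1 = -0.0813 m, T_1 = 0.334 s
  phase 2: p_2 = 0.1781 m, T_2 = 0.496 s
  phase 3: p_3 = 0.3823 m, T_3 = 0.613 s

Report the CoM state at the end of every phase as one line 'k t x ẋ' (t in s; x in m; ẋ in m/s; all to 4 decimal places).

phase 1: p=-0.0813, T=0.334, ωT=0.986736, cosh=1.527628, sinh=1.154837; start (x,ẋ)=(0.070600, -0.177100) → end (x,ẋ)=(0.081518, 0.247700)
phase 2: p=0.1781, T=0.496, ωT=1.465333, cosh=2.279992, sinh=2.048991; start (x,ẋ)=(0.081518, 0.247700) → end (x,ẋ)=(0.129689, -0.019888)
phase 3: p=0.3823, T=0.613, ωT=1.810986, cosh=3.139984, sinh=2.976491; start (x,ẋ)=(0.129689, -0.019888) → end (x,ẋ)=(-0.430931, -2.283767)

1 0.3340 0.0815 0.2477
2 0.8300 0.1297 -0.0199
3 1.4430 -0.4309 -2.2838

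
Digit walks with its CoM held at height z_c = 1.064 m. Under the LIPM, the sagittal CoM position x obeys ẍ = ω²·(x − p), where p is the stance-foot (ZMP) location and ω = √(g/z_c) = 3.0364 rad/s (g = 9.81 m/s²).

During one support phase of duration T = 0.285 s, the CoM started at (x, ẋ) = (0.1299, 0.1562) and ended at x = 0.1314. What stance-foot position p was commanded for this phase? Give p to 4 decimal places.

ωT = 3.0364·0.285 = 0.865374; cosh(ωT) = 1.398394, sinh(ωT) = 0.977500
x(T) = p + (x₀−p)·cosh(ωT) + (ẋ₀/ω)·sinh(ωT) ⇒ p·(1 − cosh) = x(T) − x₀·cosh − (ẋ₀/ω)·sinh
numerator   = 0.1314 − (0.1299)·1.398394 − (0.1562/3.0364)·0.977500 = -0.100536
denominator = 1 − 1.398394 = -0.398394
p = -0.100536 / -0.398394 = 0.2524

p = 0.2524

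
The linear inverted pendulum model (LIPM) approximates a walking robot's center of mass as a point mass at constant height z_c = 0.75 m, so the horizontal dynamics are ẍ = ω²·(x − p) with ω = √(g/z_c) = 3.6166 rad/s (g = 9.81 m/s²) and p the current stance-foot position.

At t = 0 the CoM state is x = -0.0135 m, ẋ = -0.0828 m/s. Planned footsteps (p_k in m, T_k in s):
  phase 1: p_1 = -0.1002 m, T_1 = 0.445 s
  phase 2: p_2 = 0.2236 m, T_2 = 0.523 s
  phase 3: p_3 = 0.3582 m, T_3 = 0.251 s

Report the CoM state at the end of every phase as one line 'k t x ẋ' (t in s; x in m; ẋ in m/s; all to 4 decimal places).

phase 1: p=-0.1002, T=0.445, ωT=1.609387, cosh=2.599878, sinh=2.399868; start (x,ẋ)=(-0.013500, -0.082800) → end (x,ẋ)=(0.070266, 0.537231)
phase 2: p=0.2236, T=0.523, ωT=1.891482, cosh=3.390016, sinh=3.239168; start (x,ẋ)=(0.070266, 0.537231) → end (x,ẋ)=(0.184959, 0.024945)
phase 3: p=0.3582, T=0.251, ωT=0.907767, cosh=1.441102, sinh=1.037678; start (x,ẋ)=(0.184959, 0.024945) → end (x,ẋ)=(0.115700, -0.614200)

1 0.4450 0.0703 0.5372
2 0.9680 0.1850 0.0249
3 1.2190 0.1157 -0.6142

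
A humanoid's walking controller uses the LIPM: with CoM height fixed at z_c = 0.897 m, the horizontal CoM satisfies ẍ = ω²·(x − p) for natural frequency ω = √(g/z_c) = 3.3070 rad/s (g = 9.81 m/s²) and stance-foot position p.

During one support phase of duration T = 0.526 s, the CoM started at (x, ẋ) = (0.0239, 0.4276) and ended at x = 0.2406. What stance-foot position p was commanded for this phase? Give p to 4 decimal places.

p = 0.0963

ωT = 3.3070·0.526 = 1.739482; cosh(ωT) = 2.935002, sinh(ωT) = 2.759391
x(T) = p + (x₀−p)·cosh(ωT) + (ẋ₀/ω)·sinh(ωT) ⇒ p·(1 − cosh) = x(T) − x₀·cosh − (ẋ₀/ω)·sinh
numerator   = 0.2406 − (0.0239)·2.935002 − (0.4276/3.3070)·2.759391 = -0.186340
denominator = 1 − 2.935002 = -1.935002
p = -0.186340 / -1.935002 = 0.0963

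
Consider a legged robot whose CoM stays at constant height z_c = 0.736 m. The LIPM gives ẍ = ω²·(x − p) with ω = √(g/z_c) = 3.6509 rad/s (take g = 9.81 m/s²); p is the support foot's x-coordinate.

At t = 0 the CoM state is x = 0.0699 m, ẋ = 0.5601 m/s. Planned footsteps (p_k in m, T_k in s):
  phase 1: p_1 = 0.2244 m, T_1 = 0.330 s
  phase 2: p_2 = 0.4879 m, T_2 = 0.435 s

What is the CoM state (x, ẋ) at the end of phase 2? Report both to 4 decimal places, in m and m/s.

phase 1: p=0.2244, T=0.330, ωT=1.204797, cosh=1.817917, sinh=1.518164; start (x,ẋ)=(0.069900, 0.560100) → end (x,ẋ)=(0.176440, 0.161873)
phase 2: p=0.4879, T=0.435, ωT=1.588142, cosh=2.549474, sinh=2.345169; start (x,ẋ)=(0.176440, 0.161873) → end (x,ẋ)=(-0.202180, -2.254023)

x = -0.2022, ẋ = -2.2540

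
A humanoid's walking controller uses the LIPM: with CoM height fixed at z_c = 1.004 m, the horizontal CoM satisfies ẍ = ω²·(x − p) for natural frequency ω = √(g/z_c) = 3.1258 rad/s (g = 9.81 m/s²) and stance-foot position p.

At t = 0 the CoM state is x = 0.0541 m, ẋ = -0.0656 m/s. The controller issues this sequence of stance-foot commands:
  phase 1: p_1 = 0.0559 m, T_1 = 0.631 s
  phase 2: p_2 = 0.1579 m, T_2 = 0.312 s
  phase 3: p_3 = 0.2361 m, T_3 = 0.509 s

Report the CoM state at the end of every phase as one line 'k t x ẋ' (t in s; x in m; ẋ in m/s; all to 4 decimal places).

phase 1: p=0.0559, T=0.631, ωT=1.972380, cosh=3.663443, sinh=3.524318; start (x,ẋ)=(0.054100, -0.065600) → end (x,ẋ)=(-0.024658, -0.260151)
phase 2: p=0.1579, T=0.312, ωT=0.975250, cosh=1.514464, sinh=1.137365; start (x,ẋ)=(-0.024658, -0.260151) → end (x,ẋ)=(-0.213237, -1.043015)
phase 3: p=0.2361, T=0.509, ωT=1.591032, cosh=2.556264, sinh=2.352549; start (x,ẋ)=(-0.213237, -1.043015) → end (x,ẋ)=(-1.697520, -5.970462)

1 0.6310 -0.0247 -0.2602
2 0.9430 -0.2132 -1.0430
3 1.4520 -1.6975 -5.9705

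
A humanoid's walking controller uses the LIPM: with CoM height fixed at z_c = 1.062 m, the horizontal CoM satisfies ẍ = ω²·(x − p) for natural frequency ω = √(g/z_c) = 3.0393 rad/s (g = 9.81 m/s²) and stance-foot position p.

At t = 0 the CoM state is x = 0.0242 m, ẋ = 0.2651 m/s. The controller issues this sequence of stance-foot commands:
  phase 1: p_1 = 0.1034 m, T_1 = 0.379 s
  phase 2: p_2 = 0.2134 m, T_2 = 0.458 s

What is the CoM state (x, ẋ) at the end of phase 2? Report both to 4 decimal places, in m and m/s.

phase 1: p=0.1034, T=0.379, ωT=1.151895, cosh=1.740110, sinh=1.424073; start (x,ẋ)=(0.024200, 0.265100) → end (x,ẋ)=(0.089797, 0.118511)
phase 2: p=0.2134, T=0.458, ωT=1.391999, cosh=2.135732, sinh=1.887154; start (x,ẋ)=(0.089797, 0.118511) → end (x,ẋ)=(0.023002, -0.455835)

x = 0.0230, ẋ = -0.4558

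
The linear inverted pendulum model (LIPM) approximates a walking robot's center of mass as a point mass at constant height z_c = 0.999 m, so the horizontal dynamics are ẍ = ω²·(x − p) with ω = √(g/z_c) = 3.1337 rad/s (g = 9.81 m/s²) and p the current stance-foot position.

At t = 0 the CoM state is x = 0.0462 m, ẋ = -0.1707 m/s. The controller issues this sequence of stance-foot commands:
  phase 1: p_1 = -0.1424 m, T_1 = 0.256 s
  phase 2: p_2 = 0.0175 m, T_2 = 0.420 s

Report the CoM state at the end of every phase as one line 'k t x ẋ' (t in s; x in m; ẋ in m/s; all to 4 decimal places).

1 0.2560 0.0617 0.2980
2 0.6760 0.2703 0.8351

phase 1: p=-0.1424, T=0.256, ωT=0.802227, cosh=1.339416, sinh=0.891087; start (x,ẋ)=(0.046200, -0.170700) → end (x,ẋ)=(0.061674, 0.298008)
phase 2: p=0.0175, T=0.420, ωT=1.316154, cosh=1.998608, sinh=1.730444; start (x,ẋ)=(0.061674, 0.298008) → end (x,ẋ)=(0.270349, 0.835145)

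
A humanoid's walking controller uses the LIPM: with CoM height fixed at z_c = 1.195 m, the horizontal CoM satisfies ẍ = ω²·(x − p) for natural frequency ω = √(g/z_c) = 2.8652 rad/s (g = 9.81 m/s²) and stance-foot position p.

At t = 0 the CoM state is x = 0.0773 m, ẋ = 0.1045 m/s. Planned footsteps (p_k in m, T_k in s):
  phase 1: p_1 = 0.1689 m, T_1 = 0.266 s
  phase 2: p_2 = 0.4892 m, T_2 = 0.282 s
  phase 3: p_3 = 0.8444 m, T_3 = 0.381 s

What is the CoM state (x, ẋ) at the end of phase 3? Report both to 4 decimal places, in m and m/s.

x = -1.2379, ẋ = -5.4615

phase 1: p=0.1689, T=0.266, ωT=0.762143, cosh=1.304765, sinh=0.838099; start (x,ẋ)=(0.077300, 0.104500) → end (x,ẋ)=(0.079951, -0.083613)
phase 2: p=0.4892, T=0.282, ωT=0.807986, cosh=1.344570, sinh=0.898816; start (x,ẋ)=(0.079951, -0.083613) → end (x,ẋ)=(-0.087294, -1.166358)
phase 3: p=0.8444, T=0.381, ωT=1.091641, cosh=1.657412, sinh=1.321747; start (x,ẋ)=(-0.087294, -1.166358) → end (x,ẋ)=(-1.237854, -5.461526)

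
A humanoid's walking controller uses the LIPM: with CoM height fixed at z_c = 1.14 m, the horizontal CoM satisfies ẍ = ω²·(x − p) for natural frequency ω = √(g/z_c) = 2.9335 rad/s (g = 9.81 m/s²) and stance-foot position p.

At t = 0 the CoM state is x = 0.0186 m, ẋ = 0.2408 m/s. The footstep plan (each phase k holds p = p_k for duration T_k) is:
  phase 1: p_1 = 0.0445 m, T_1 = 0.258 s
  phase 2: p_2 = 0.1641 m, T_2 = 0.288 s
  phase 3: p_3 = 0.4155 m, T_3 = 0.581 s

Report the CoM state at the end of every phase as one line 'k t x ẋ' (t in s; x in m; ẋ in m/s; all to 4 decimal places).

1 0.2580 0.0791 0.2500
2 0.5460 0.1277 0.1078
3 1.1270 -0.3041 -1.9377

phase 1: p=0.0445, T=0.258, ωT=0.756843, cosh=1.300341, sinh=0.831196; start (x,ẋ)=(0.018600, 0.240800) → end (x,ẋ)=(0.079051, 0.249970)
phase 2: p=0.1641, T=0.288, ωT=0.844848, cosh=1.378623, sinh=0.949001; start (x,ẋ)=(0.079051, 0.249970) → end (x,ẋ)=(0.127716, 0.107847)
phase 3: p=0.4155, T=0.581, ωT=1.704363, cosh=2.839887, sinh=2.657999; start (x,ẋ)=(0.127716, 0.107847) → end (x,ẋ)=(-0.304057, -1.937651)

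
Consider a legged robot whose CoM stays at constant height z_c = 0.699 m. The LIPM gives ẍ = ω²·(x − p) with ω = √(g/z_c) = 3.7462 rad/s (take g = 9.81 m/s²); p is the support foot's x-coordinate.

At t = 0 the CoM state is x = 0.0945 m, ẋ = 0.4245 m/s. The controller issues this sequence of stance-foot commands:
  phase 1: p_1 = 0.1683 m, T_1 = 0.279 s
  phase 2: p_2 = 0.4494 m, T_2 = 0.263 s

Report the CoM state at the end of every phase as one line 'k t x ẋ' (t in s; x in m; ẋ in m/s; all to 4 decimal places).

phase 1: p=0.1683, T=0.279, ωT=1.045190, cosh=1.597782, sinh=1.246157; start (x,ẋ)=(0.094500, 0.424500) → end (x,ẋ)=(0.191592, 0.333734)
phase 2: p=0.4494, T=0.263, ωT=0.985251, cosh=1.525914, sinh=1.152569; start (x,ẋ)=(0.191592, 0.333734) → end (x,ẋ)=(0.158684, -0.603903)

1 0.2790 0.1916 0.3337
2 0.5420 0.1587 -0.6039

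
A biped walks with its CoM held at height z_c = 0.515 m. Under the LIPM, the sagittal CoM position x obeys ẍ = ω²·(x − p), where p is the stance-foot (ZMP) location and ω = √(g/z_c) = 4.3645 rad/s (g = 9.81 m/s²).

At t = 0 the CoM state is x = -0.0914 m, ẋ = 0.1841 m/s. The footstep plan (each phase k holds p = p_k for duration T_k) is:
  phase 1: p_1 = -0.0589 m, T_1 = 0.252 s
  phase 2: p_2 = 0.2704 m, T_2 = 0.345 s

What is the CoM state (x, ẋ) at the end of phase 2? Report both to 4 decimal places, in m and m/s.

phase 1: p=-0.0589, T=0.252, ωT=1.099854, cosh=1.668324, sinh=1.335404; start (x,ẋ)=(-0.091400, 0.184100) → end (x,ẋ)=(-0.056792, 0.117716)
phase 2: p=0.2704, T=0.345, ωT=1.505752, cosh=2.364697, sinh=2.142847; start (x,ẋ)=(-0.056792, 0.117716) → end (x,ẋ)=(-0.445514, -2.781681)

x = -0.4455, ẋ = -2.7817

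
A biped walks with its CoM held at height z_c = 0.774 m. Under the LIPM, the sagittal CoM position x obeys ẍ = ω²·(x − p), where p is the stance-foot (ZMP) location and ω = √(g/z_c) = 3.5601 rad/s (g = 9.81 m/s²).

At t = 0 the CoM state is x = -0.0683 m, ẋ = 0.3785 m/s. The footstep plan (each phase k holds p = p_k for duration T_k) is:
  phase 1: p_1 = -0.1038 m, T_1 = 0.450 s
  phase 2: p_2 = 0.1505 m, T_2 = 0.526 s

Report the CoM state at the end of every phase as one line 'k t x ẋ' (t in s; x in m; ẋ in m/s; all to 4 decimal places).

1 0.4500 0.2410 1.2783
2 0.9760 1.5921 5.2793

phase 1: p=-0.1038, T=0.450, ωT=1.602045, cosh=2.582328, sinh=2.380844; start (x,ẋ)=(-0.068300, 0.378500) → end (x,ẋ)=(0.240997, 1.278311)
phase 2: p=0.1505, T=0.526, ωT=1.872613, cosh=3.329496, sinh=3.175774; start (x,ẋ)=(0.240997, 1.278311) → end (x,ẋ)=(1.592123, 5.279300)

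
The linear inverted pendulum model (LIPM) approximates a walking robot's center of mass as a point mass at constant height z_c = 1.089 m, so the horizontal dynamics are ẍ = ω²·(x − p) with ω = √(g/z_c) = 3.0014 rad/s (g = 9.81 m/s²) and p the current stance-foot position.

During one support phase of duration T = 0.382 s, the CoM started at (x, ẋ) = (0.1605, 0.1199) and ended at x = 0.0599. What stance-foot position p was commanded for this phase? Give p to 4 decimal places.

p = 0.3750

ωT = 3.0014·0.382 = 1.146535; cosh(ωT) = 1.732502, sinh(ωT) = 1.414766
x(T) = p + (x₀−p)·cosh(ωT) + (ẋ₀/ω)·sinh(ωT) ⇒ p·(1 − cosh) = x(T) − x₀·cosh − (ẋ₀/ω)·sinh
numerator   = 0.0599 − (0.1605)·1.732502 − (0.1199/3.0014)·1.414766 = -0.274684
denominator = 1 − 1.732502 = -0.732502
p = -0.274684 / -0.732502 = 0.3750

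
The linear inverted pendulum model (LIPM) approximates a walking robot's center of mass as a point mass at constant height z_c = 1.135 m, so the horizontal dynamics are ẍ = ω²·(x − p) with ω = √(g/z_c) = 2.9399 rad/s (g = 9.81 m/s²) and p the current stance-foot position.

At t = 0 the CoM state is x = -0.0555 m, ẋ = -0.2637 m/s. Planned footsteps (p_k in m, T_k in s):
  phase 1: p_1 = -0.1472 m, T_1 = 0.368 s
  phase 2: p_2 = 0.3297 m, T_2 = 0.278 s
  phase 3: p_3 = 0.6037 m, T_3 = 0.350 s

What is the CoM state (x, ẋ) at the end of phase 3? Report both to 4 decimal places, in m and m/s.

phase 1: p=-0.1472, T=0.368, ωT=1.081883, cosh=1.644593, sinh=1.305637; start (x,ẋ)=(-0.055500, -0.263700) → end (x,ẋ)=(-0.113502, -0.081694)
phase 2: p=0.3297, T=0.278, ωT=0.817292, cosh=1.352993, sinh=0.911367; start (x,ẋ)=(-0.113502, -0.081694) → end (x,ẋ)=(-0.295275, -1.298016)
phase 3: p=0.6037, T=0.350, ωT=1.028965, cosh=1.577772, sinh=1.220396; start (x,ẋ)=(-0.295275, -1.298016) → end (x,ẋ)=(-1.353503, -5.273354)

x = -1.3535, ẋ = -5.2734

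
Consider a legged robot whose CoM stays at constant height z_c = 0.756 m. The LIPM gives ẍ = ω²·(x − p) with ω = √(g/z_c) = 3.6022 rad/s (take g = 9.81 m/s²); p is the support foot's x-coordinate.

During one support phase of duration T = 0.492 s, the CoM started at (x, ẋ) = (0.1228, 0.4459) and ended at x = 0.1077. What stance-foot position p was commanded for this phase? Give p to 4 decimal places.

p = 0.3047

ωT = 3.6022·0.492 = 1.772282; cosh(ωT) = 3.027106, sinh(ωT) = 2.857162
x(T) = p + (x₀−p)·cosh(ωT) + (ẋ₀/ω)·sinh(ωT) ⇒ p·(1 − cosh) = x(T) − x₀·cosh − (ẋ₀/ω)·sinh
numerator   = 0.1077 − (0.1228)·3.027106 − (0.4459/3.6022)·2.857162 = -0.617704
denominator = 1 − 3.027106 = -2.027106
p = -0.617704 / -2.027106 = 0.3047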